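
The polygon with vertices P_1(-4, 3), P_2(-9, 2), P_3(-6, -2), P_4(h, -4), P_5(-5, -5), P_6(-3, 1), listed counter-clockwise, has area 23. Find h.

Write out the shoelace sum; only the two edges meeting at P_4 involve h:
2·Area = [((-6)·(-4) − h·(-2)) + (h·(-5) − (-5)·(-4))] + 24
       = -3·h + 28 = 46
⇒ h = -6.

-6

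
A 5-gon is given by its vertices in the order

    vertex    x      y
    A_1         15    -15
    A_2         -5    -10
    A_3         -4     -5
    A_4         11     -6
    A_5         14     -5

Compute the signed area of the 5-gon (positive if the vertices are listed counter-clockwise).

-133.5

Σ = (-225) + (-15) + (79) + (29) + (-135) = -267
Signed area = Σ/2 = -133.5 (negative ⇒ clockwise traversal).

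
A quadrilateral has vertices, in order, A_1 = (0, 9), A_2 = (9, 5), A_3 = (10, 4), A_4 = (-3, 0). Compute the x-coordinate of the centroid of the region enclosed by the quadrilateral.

83/33

Apply Gauss's area formula. First the cross-terms c_i = x_i·y_{i+1} − x_{i+1}·y_i:
  -81, -14, 12, -27  ⇒  2A = -110, A = -55.
Then Σ (x_i + x_{i+1})·c_i = -830, so x̄ = -830 / (6·(-55)) = 83/33.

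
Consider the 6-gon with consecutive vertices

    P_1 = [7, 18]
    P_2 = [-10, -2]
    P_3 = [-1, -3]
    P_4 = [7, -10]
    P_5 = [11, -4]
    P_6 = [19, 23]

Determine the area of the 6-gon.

Cross-terms: 166, 28, 31, 82, 329, 181  ⇒  Σ = 817
Area = |Σ|/2 = 408.5.

408.5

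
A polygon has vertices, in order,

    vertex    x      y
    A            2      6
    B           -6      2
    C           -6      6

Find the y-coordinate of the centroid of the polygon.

14/3

Apply the surveyor's formula. First the cross-terms c_i = x_i·y_{i+1} − x_{i+1}·y_i:
  40, -24, -48  ⇒  2A = -32, A = -16.
Then Σ (y_i + y_{i+1})·c_i = -448, so ȳ = -448 / (6·(-16)) = 14/3.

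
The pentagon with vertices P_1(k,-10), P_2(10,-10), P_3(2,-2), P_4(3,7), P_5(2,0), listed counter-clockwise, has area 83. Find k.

The doubled signed area Σ (x_i y_{i+1} − x_{i+1} y_i) is linear in k.
With k=0 it equals 86; the coefficient of k is -10 (from the two edges through P_1).
So -10·k + 86 = 2·83 = 166 ⇒ k = -8.

-8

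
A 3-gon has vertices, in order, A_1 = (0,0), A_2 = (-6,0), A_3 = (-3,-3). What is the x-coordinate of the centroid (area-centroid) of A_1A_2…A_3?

Apply the surveyor's formula. First the cross-terms c_i = x_i·y_{i+1} − x_{i+1}·y_i:
  0, 18, 0  ⇒  2A = 18, A = 9.
Then Σ (x_i + x_{i+1})·c_i = -162, so x̄ = -162 / (6·9) = -3.

-3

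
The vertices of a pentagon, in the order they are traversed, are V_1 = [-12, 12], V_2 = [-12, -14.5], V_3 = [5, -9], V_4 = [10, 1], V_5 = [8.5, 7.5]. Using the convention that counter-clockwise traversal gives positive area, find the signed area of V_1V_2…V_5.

426

Apply Gauss's area formula: 2A = Σ (x_i·y_{i+1} − x_{i+1}·y_i), indices taken mod 5.
Σ = (318) + (180.5) + (95) + (66.5) + (192) = 852
Signed area = Σ/2 = 426 (positive ⇒ counter-clockwise traversal).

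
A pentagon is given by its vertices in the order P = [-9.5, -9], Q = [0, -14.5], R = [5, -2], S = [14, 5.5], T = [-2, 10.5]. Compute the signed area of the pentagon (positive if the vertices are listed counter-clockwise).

Apply the shoelace (surveyor's) formula: 2A = Σ (x_i·y_{i+1} − x_{i+1}·y_i), indices taken mod 5.
Σ = (137.75) + (72.5) + (55.5) + (158) + (117.75) = 541.5
Signed area = Σ/2 = 270.75 (positive ⇒ counter-clockwise traversal).

270.75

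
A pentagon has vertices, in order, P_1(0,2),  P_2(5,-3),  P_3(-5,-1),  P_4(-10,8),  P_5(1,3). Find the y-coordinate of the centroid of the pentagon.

Apply the surveyor's formula. First the cross-terms c_i = x_i·y_{i+1} − x_{i+1}·y_i:
  -10, -20, -50, -38, 2  ⇒  2A = -116, A = -58.
Then Σ (y_i + y_{i+1})·c_i = -668, so ȳ = -668 / (6·(-58)) = 167/87.

167/87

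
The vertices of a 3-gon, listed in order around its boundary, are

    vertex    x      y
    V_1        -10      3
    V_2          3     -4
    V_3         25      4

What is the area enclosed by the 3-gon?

129

Apply the shoelace (surveyor's) formula: 2A = Σ (x_i·y_{i+1} − x_{i+1}·y_i), indices taken mod 3.
Σ = (31) + (112) + (115) = 258
Area = |Σ|/2 = 129.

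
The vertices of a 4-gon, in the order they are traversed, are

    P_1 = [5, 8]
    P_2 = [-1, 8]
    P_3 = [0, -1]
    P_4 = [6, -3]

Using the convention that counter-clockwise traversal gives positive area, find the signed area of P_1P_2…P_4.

Σ = (48) + (1) + (6) + (63) = 118
Signed area = Σ/2 = 59 (positive ⇒ counter-clockwise traversal).

59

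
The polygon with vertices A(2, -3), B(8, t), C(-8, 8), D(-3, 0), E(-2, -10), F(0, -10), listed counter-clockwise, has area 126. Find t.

7

Write out the shoelace sum; only the two edges meeting at B involve t:
2·Area = [(2·t − 8·(-3)) + (8·8 − (-8)·t)] + 94
       = 10·t + 182 = 252
⇒ t = 7.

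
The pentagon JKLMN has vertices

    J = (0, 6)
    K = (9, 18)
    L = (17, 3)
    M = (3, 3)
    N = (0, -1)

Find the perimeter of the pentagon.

|JK| = √((9)² + (12)²) = √225 = 15
|KL| = √((8)² + (-15)²) = √289 = 17
|LM| = √((-14)² + (0)²) = √196 = 14
|MN| = √((-3)² + (-4)²) = √25 = 5
|NJ| = √((0)² + (7)²) = √49 = 7
Perimeter = 15 + 17 + 14 + 5 + 7 = 58.

58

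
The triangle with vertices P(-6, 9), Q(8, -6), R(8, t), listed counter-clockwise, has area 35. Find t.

Write out the shoelace sum; only the two edges meeting at R involve t:
2·Area = [(8·t − 8·(-6)) + (8·9 − (-6)·t)] + -36
       = 14·t + 84 = 70
⇒ t = -1.

-1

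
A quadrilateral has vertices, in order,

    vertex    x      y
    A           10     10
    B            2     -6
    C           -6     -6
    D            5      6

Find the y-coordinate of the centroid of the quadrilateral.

Apply the shoelace (surveyor's) formula. First the cross-terms c_i = x_i·y_{i+1} − x_{i+1}·y_i:
  -80, -48, -6, -10  ⇒  2A = -144, A = -72.
Then Σ (y_i + y_{i+1})·c_i = 96, so ȳ = 96 / (6·(-72)) = -2/9.

-2/9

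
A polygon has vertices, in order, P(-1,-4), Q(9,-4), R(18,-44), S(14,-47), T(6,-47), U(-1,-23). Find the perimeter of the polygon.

|PQ| = √((10)² + (0)²) = √100 = 10
|QR| = √((9)² + (-40)²) = √1681 = 41
|RS| = √((-4)² + (-3)²) = √25 = 5
|ST| = √((-8)² + (0)²) = √64 = 8
|TU| = √((-7)² + (24)²) = √625 = 25
|UP| = √((0)² + (19)²) = √361 = 19
Perimeter = 10 + 41 + 5 + 8 + 25 + 19 = 108.

108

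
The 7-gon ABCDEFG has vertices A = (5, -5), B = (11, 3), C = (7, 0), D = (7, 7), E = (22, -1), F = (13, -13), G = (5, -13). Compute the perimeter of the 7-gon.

70

|AB| = √((6)² + (8)²) = √100 = 10
|BC| = √((-4)² + (-3)²) = √25 = 5
|CD| = √((0)² + (7)²) = √49 = 7
|DE| = √((15)² + (-8)²) = √289 = 17
|EF| = √((-9)² + (-12)²) = √225 = 15
|FG| = √((-8)² + (0)²) = √64 = 8
|GA| = √((0)² + (8)²) = √64 = 8
Perimeter = 10 + 5 + 7 + 17 + 15 + 8 + 8 = 70.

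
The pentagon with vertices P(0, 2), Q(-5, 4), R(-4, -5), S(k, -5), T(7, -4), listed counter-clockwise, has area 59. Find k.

-2

Write out the shoelace sum; only the two edges meeting at S involve k:
2·Area = [((-4)·(-5) − k·(-5)) + (k·(-4) − 7·(-5))] + 65
       = 1·k + 120 = 118
⇒ k = -2.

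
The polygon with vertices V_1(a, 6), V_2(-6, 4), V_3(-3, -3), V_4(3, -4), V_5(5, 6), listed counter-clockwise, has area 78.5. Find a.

-1

Write out the shoelace sum; only the two edges meeting at V_1 involve a:
2·Area = [(5·6 − a·6) + (a·4 − (-6)·6)] + 89
       = -2·a + 155 = 157
⇒ a = -1.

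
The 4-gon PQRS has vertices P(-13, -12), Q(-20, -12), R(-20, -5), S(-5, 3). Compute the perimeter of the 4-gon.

48

|PQ| = √((-7)² + (0)²) = √49 = 7
|QR| = √((0)² + (7)²) = √49 = 7
|RS| = √((15)² + (8)²) = √289 = 17
|SP| = √((-8)² + (-15)²) = √289 = 17
Perimeter = 7 + 7 + 17 + 17 = 48.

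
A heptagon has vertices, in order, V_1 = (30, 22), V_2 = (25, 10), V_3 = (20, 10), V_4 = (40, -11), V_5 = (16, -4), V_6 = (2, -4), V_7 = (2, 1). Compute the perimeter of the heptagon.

|V_1V_2| = √((-5)² + (-12)²) = √169 = 13
|V_2V_3| = √((-5)² + (0)²) = √25 = 5
|V_3V_4| = √((20)² + (-21)²) = √841 = 29
|V_4V_5| = √((-24)² + (7)²) = √625 = 25
|V_5V_6| = √((-14)² + (0)²) = √196 = 14
|V_6V_7| = √((0)² + (5)²) = √25 = 5
|V_7V_1| = √((28)² + (21)²) = √1225 = 35
Perimeter = 13 + 5 + 29 + 25 + 14 + 5 + 35 = 126.

126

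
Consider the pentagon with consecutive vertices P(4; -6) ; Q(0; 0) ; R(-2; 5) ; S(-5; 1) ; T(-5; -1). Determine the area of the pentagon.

Apply the shoelace (surveyor's) formula: 2A = Σ (x_i·y_{i+1} − x_{i+1}·y_i), indices taken mod 5.
P→Q: (4)(0) − (0)(-6) = 0
Q→R: (0)(5) − (-2)(0) = 0
R→S: (-2)(1) − (-5)(5) = 23
S→T: (-5)(-1) − (-5)(1) = 10
T→P: (-5)(-6) − (4)(-1) = 34
Σ = 67
Area = |Σ|/2 = 33.5.

33.5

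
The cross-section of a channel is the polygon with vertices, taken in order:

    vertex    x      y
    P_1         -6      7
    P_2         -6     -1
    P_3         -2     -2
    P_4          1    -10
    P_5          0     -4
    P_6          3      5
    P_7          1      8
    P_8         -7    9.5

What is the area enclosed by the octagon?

Apply the shoelace formula: 2A = Σ (x_i·y_{i+1} − x_{i+1}·y_i), indices taken mod 8.
Σ = (48) + (10) + (22) + (-4) + (12) + (19) + (65.5) + (8) = 180.5
Area = |Σ|/2 = 90.25.

90.25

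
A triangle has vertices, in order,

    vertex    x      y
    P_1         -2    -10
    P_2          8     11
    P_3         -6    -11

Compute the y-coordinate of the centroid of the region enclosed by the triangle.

Apply Gauss's area formula. First the cross-terms c_i = x_i·y_{i+1} − x_{i+1}·y_i:
  58, -22, 38  ⇒  2A = 74, A = 37.
Then Σ (y_i + y_{i+1})·c_i = -740, so ȳ = -740 / (6·37) = -10/3.

-10/3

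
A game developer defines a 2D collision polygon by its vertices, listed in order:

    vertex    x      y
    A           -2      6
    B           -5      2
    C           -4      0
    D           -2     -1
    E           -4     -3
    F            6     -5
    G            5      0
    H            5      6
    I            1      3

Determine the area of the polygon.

Apply Gauss's area formula: 2A = Σ (x_i·y_{i+1} − x_{i+1}·y_i), indices taken mod 9.
A→B: (-2)(2) − (-5)(6) = 26
B→C: (-5)(0) − (-4)(2) = 8
C→D: (-4)(-1) − (-2)(0) = 4
D→E: (-2)(-3) − (-4)(-1) = 2
E→F: (-4)(-5) − (6)(-3) = 38
F→G: (6)(0) − (5)(-5) = 25
G→H: (5)(6) − (5)(0) = 30
H→I: (5)(3) − (1)(6) = 9
I→A: (1)(6) − (-2)(3) = 12
Σ = 154
Area = |Σ|/2 = 77.

77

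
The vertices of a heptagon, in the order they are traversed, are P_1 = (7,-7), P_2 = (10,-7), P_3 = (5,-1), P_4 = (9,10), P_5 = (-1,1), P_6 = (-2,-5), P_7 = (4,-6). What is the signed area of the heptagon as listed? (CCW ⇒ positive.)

88.5

Apply Gauss's area formula: 2A = Σ (x_i·y_{i+1} − x_{i+1}·y_i), indices taken mod 7.
P_1→P_2: (7)(-7) − (10)(-7) = 21
P_2→P_3: (10)(-1) − (5)(-7) = 25
P_3→P_4: (5)(10) − (9)(-1) = 59
P_4→P_5: (9)(1) − (-1)(10) = 19
P_5→P_6: (-1)(-5) − (-2)(1) = 7
P_6→P_7: (-2)(-6) − (4)(-5) = 32
P_7→P_1: (4)(-7) − (7)(-6) = 14
Σ = 177
Signed area = Σ/2 = 88.5 (positive ⇒ counter-clockwise traversal).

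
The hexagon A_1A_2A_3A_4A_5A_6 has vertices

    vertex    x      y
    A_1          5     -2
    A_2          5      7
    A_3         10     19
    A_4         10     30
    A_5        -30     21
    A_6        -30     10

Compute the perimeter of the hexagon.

|A_1A_2| = √((0)² + (9)²) = √81 = 9
|A_2A_3| = √((5)² + (12)²) = √169 = 13
|A_3A_4| = √((0)² + (11)²) = √121 = 11
|A_4A_5| = √((-40)² + (-9)²) = √1681 = 41
|A_5A_6| = √((0)² + (-11)²) = √121 = 11
|A_6A_1| = √((35)² + (-12)²) = √1369 = 37
Perimeter = 9 + 13 + 11 + 41 + 11 + 37 = 122.

122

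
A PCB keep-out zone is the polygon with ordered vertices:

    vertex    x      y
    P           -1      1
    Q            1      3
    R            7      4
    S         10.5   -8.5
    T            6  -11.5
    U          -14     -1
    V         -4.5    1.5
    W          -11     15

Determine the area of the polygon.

Apply the shoelace formula: 2A = Σ (x_i·y_{i+1} − x_{i+1}·y_i), indices taken mod 8.
Cross-terms: -4, -17, -101.5, -69.75, -167, -25.5, -51, 4  ⇒  Σ = -431.75
Area = |Σ|/2 = 215.875.

215.875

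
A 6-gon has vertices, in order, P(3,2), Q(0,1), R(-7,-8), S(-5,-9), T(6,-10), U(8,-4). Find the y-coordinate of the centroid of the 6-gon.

-191/39

Apply Gauss's area formula. First the cross-terms c_i = x_i·y_{i+1} − x_{i+1}·y_i:
  3, 7, 23, 104, 56, 28  ⇒  2A = 221, A = 110.5.
Then Σ (y_i + y_{i+1})·c_i = -3247, so ȳ = -3247 / (6·110.5) = -191/39.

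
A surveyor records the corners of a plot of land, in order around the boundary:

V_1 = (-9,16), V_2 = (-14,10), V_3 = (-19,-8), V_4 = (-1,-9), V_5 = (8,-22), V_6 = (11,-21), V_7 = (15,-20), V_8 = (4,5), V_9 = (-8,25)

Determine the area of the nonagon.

Σ = (134) + (302) + (163) + (94) + (74) + (95) + (155) + (140) + (97) = 1254
Area = |Σ|/2 = 627.

627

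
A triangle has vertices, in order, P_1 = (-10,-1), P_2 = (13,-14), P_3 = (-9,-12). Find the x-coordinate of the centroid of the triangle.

-2

Apply the shoelace (surveyor's) formula. First the cross-terms c_i = x_i·y_{i+1} − x_{i+1}·y_i:
  153, -282, -111  ⇒  2A = -240, A = -120.
Then Σ (x_i + x_{i+1})·c_i = 1440, so x̄ = 1440 / (6·(-120)) = -2.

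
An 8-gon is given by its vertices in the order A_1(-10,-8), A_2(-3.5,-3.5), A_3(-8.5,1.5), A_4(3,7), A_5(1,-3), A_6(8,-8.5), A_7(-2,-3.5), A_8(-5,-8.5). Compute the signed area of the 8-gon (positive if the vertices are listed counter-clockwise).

-91.5

A_1→A_2: (-10)(-3.5) − (-3.5)(-8) = 7
A_2→A_3: (-3.5)(1.5) − (-8.5)(-3.5) = -35
A_3→A_4: (-8.5)(7) − (3)(1.5) = -64
A_4→A_5: (3)(-3) − (1)(7) = -16
A_5→A_6: (1)(-8.5) − (8)(-3) = 15.5
A_6→A_7: (8)(-3.5) − (-2)(-8.5) = -45
A_7→A_8: (-2)(-8.5) − (-5)(-3.5) = -0.5
A_8→A_1: (-5)(-8) − (-10)(-8.5) = -45
Σ = -183
Signed area = Σ/2 = -91.5 (negative ⇒ clockwise traversal).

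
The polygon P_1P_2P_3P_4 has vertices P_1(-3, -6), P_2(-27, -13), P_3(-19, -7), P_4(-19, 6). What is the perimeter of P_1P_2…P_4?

|P_1P_2| = √((-24)² + (-7)²) = √625 = 25
|P_2P_3| = √((8)² + (6)²) = √100 = 10
|P_3P_4| = √((0)² + (13)²) = √169 = 13
|P_4P_1| = √((16)² + (-12)²) = √400 = 20
Perimeter = 25 + 10 + 13 + 20 = 68.

68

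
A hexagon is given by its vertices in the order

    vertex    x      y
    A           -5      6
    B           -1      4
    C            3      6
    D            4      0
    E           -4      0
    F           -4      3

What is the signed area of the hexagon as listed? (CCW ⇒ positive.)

-38.5

Apply the shoelace formula: 2A = Σ (x_i·y_{i+1} − x_{i+1}·y_i), indices taken mod 6.
Cross-terms: -14, -18, -24, 0, -12, -9  ⇒  Σ = -77
Signed area = Σ/2 = -38.5 (negative ⇒ clockwise traversal).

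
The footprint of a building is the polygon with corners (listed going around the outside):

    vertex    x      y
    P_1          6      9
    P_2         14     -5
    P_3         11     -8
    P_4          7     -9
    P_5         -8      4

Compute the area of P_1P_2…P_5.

198

Cross-terms: -156, -57, -43, -44, -96  ⇒  Σ = -396
Area = |Σ|/2 = 198.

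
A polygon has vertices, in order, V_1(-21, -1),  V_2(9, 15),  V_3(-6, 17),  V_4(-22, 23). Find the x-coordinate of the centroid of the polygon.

Apply the shoelace (surveyor's) formula. First the cross-terms c_i = x_i·y_{i+1} − x_{i+1}·y_i:
  -306, 243, 236, 505  ⇒  2A = 678, A = 339.
Then Σ (x_i + x_{i+1})·c_i = -23922, so x̄ = -23922 / (6·339) = -1329/113.

-1329/113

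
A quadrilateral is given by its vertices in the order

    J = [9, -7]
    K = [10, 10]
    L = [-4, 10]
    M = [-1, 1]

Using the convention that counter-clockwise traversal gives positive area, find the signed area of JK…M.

152

Apply the shoelace formula: 2A = Σ (x_i·y_{i+1} − x_{i+1}·y_i), indices taken mod 4.
J→K: (9)(10) − (10)(-7) = 160
K→L: (10)(10) − (-4)(10) = 140
L→M: (-4)(1) − (-1)(10) = 6
M→J: (-1)(-7) − (9)(1) = -2
Σ = 304
Signed area = Σ/2 = 152 (positive ⇒ counter-clockwise traversal).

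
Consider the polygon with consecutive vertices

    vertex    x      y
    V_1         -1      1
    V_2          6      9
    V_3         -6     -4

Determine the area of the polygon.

2.5

V_1→V_2: (-1)(9) − (6)(1) = -15
V_2→V_3: (6)(-4) − (-6)(9) = 30
V_3→V_1: (-6)(1) − (-1)(-4) = -10
Σ = 5
Area = |Σ|/2 = 2.5.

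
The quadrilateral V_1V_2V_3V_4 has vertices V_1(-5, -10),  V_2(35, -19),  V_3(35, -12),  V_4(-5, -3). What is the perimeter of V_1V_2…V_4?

|V_1V_2| = √((40)² + (-9)²) = √1681 = 41
|V_2V_3| = √((0)² + (7)²) = √49 = 7
|V_3V_4| = √((-40)² + (9)²) = √1681 = 41
|V_4V_1| = √((0)² + (-7)²) = √49 = 7
Perimeter = 41 + 7 + 41 + 7 = 96.

96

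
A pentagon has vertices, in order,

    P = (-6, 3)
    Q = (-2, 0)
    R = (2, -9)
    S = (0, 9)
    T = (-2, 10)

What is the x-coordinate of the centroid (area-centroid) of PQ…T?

-80/57

Apply the shoelace (surveyor's) formula. First the cross-terms c_i = x_i·y_{i+1} − x_{i+1}·y_i:
  6, 18, 18, 18, 54  ⇒  2A = 114, A = 57.
Then Σ (x_i + x_{i+1})·c_i = -480, so x̄ = -480 / (6·57) = -80/57.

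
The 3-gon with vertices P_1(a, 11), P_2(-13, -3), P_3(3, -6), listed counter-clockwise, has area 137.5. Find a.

4

The doubled signed area Σ (x_i y_{i+1} − x_{i+1} y_i) is linear in a.
With a=0 it equals 263; the coefficient of a is 3 (from the two edges through P_1).
So 3·a + 263 = 2·137.5 = 275 ⇒ a = 4.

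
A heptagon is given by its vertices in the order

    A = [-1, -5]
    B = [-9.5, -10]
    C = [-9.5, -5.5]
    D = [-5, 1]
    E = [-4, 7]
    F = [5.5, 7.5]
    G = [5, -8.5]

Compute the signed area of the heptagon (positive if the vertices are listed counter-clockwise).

A→B: (-1)(-10) − (-9.5)(-5) = -37.5
B→C: (-9.5)(-5.5) − (-9.5)(-10) = -42.75
C→D: (-9.5)(1) − (-5)(-5.5) = -37
D→E: (-5)(7) − (-4)(1) = -31
E→F: (-4)(7.5) − (5.5)(7) = -68.5
F→G: (5.5)(-8.5) − (5)(7.5) = -84.25
G→A: (5)(-5) − (-1)(-8.5) = -33.5
Σ = -334.5
Signed area = Σ/2 = -167.25 (negative ⇒ clockwise traversal).

-167.25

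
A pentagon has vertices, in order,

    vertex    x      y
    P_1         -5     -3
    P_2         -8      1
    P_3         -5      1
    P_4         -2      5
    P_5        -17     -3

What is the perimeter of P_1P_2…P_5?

|P_1P_2| = √((-3)² + (4)²) = √25 = 5
|P_2P_3| = √((3)² + (0)²) = √9 = 3
|P_3P_4| = √((3)² + (4)²) = √25 = 5
|P_4P_5| = √((-15)² + (-8)²) = √289 = 17
|P_5P_1| = √((12)² + (0)²) = √144 = 12
Perimeter = 5 + 3 + 5 + 17 + 12 = 42.

42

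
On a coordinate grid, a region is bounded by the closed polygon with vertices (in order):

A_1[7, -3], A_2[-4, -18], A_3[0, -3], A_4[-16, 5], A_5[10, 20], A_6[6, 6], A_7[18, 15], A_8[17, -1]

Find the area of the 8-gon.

Apply the shoelace (surveyor's) formula: 2A = Σ (x_i·y_{i+1} − x_{i+1}·y_i), indices taken mod 8.
Cross-terms: -138, 12, -48, -370, -60, -18, -273, -44  ⇒  Σ = -939
Area = |Σ|/2 = 469.5.

469.5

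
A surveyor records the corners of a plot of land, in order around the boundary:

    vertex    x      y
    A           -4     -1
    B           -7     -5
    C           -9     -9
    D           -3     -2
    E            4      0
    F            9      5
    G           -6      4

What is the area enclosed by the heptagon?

69

Σ = (13) + (18) + (-9) + (8) + (20) + (66) + (22) = 138
Area = |Σ|/2 = 69.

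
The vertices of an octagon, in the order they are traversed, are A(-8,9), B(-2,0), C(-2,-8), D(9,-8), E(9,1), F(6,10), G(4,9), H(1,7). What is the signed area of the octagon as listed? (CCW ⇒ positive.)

Apply the surveyor's formula: 2A = Σ (x_i·y_{i+1} − x_{i+1}·y_i), indices taken mod 8.
Σ = (18) + (16) + (88) + (81) + (84) + (14) + (19) + (65) = 385
Signed area = Σ/2 = 192.5 (positive ⇒ counter-clockwise traversal).

192.5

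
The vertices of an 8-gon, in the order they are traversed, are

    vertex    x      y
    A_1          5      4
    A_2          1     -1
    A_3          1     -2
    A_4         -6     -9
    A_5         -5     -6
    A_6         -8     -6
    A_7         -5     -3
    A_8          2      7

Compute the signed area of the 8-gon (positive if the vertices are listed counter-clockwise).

-60

Apply the surveyor's formula: 2A = Σ (x_i·y_{i+1} − x_{i+1}·y_i), indices taken mod 8.
A_1→A_2: (5)(-1) − (1)(4) = -9
A_2→A_3: (1)(-2) − (1)(-1) = -1
A_3→A_4: (1)(-9) − (-6)(-2) = -21
A_4→A_5: (-6)(-6) − (-5)(-9) = -9
A_5→A_6: (-5)(-6) − (-8)(-6) = -18
A_6→A_7: (-8)(-3) − (-5)(-6) = -6
A_7→A_8: (-5)(7) − (2)(-3) = -29
A_8→A_1: (2)(4) − (5)(7) = -27
Σ = -120
Signed area = Σ/2 = -60 (negative ⇒ clockwise traversal).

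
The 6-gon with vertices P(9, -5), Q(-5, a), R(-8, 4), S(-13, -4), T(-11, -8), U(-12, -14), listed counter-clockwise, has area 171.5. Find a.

0

Write out the shoelace sum; only the two edges meeting at Q involve a:
2·Area = [(9·a − (-5)·(-5)) + ((-5)·4 − (-8)·a)] + 388
       = 17·a + 343 = 343
⇒ a = 0.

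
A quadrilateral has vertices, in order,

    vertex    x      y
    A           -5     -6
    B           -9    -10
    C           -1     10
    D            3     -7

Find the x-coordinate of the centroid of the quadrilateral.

-31/15

Apply Gauss's area formula. First the cross-terms c_i = x_i·y_{i+1} − x_{i+1}·y_i:
  -4, -100, -23, -53  ⇒  2A = -180, A = -90.
Then Σ (x_i + x_{i+1})·c_i = 1116, so x̄ = 1116 / (6·(-90)) = -31/15.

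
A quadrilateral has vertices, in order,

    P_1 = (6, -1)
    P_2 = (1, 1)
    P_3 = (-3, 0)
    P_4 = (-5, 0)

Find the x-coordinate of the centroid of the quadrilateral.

Apply the shoelace formula. First the cross-terms c_i = x_i·y_{i+1} − x_{i+1}·y_i:
  7, 3, 0, 5  ⇒  2A = 15, A = 7.5.
Then Σ (x_i + x_{i+1})·c_i = 48, so x̄ = 48 / (6·7.5) = 16/15.

16/15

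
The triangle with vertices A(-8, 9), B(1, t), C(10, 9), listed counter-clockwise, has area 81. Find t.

0

The doubled signed area Σ (x_i y_{i+1} − x_{i+1} y_i) is linear in t.
With t=0 it equals 162; the coefficient of t is -18 (from the two edges through B).
So -18·t + 162 = 2·81 = 162 ⇒ t = 0.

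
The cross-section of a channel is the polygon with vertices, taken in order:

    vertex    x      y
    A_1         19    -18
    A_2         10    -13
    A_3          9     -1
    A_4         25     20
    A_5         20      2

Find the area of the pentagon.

251.5

Apply the shoelace formula: 2A = Σ (x_i·y_{i+1} − x_{i+1}·y_i), indices taken mod 5.
Cross-terms: -67, 107, 205, -350, -398  ⇒  Σ = -503
Area = |Σ|/2 = 251.5.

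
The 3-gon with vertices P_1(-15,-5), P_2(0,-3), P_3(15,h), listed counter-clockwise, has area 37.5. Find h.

4

Write out the shoelace sum; only the two edges meeting at P_3 involve h:
2·Area = [(0·h − 15·(-3)) + (15·(-5) − (-15)·h)] + 45
       = 15·h + 15 = 75
⇒ h = 4.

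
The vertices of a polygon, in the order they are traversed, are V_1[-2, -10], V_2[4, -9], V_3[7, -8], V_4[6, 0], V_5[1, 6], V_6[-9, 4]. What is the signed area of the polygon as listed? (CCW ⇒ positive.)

Σ = (58) + (31) + (48) + (36) + (58) + (98) = 329
Signed area = Σ/2 = 164.5 (positive ⇒ counter-clockwise traversal).

164.5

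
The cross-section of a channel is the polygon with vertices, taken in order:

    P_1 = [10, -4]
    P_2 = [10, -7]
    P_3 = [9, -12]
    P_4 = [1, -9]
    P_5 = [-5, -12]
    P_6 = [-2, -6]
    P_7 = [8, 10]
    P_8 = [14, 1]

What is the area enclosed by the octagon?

188.5

Σ = (-30) + (-57) + (-69) + (-57) + (6) + (28) + (-132) + (-66) = -377
Area = |Σ|/2 = 188.5.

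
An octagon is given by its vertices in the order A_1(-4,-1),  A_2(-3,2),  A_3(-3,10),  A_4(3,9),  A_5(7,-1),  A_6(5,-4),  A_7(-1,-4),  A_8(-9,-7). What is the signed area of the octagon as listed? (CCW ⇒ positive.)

-126.5

Apply the surveyor's formula: 2A = Σ (x_i·y_{i+1} − x_{i+1}·y_i), indices taken mod 8.
Σ = (-11) + (-24) + (-57) + (-66) + (-23) + (-24) + (-29) + (-19) = -253
Signed area = Σ/2 = -126.5 (negative ⇒ clockwise traversal).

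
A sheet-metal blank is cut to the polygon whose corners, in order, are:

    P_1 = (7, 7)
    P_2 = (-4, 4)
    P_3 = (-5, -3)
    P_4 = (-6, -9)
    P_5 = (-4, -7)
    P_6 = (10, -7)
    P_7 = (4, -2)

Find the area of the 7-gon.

134.5

Cross-terms: 56, 32, 27, 6, 98, 8, 42  ⇒  Σ = 269
Area = |Σ|/2 = 134.5.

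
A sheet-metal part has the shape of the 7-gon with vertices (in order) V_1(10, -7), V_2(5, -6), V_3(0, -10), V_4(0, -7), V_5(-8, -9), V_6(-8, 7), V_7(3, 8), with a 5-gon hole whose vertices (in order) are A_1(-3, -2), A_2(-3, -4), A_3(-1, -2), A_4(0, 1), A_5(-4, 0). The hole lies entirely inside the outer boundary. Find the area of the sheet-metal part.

213

Outer boundary:
Apply Gauss's area formula: 2A = Σ (x_i·y_{i+1} − x_{i+1}·y_i), indices taken mod 7.
Σ = (-25) + (-50) + (0) + (-56) + (-128) + (-85) + (-101) = -445
Area = |Σ|/2 = 222.5.
Hole:
Σ = (6) + (2) + (-1) + (4) + (8) = 19
Area = |Σ|/2 = 9.5.
Net area = 222.5 − 9.5 = 213.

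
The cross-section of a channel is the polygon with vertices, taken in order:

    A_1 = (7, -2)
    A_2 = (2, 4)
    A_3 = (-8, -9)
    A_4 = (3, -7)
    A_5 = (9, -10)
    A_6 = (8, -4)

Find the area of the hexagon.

Apply Gauss's area formula: 2A = Σ (x_i·y_{i+1} − x_{i+1}·y_i), indices taken mod 6.
Σ = (32) + (14) + (83) + (33) + (44) + (12) = 218
Area = |Σ|/2 = 109.

109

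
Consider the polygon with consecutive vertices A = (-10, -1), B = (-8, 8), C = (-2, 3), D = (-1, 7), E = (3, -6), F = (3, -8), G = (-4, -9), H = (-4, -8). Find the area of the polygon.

Σ = (-88) + (-8) + (-11) + (-15) + (-6) + (-59) + (-4) + (-76) = -267
Area = |Σ|/2 = 133.5.

133.5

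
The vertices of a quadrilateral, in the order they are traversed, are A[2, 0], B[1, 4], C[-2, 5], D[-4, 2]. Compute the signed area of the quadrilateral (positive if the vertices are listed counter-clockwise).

16.5

Apply the shoelace (surveyor's) formula: 2A = Σ (x_i·y_{i+1} − x_{i+1}·y_i), indices taken mod 4.
Σ = (8) + (13) + (16) + (-4) = 33
Signed area = Σ/2 = 16.5 (positive ⇒ counter-clockwise traversal).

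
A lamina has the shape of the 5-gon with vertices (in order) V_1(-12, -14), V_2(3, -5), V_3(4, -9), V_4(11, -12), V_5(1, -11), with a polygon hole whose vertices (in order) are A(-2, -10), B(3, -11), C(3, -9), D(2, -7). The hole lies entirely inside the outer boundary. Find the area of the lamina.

Outer boundary:
Cross-terms: 102, -7, 51, -109, -146  ⇒  Σ = -109
Area = |Σ|/2 = 54.5.
Hole:
Apply the surveyor's formula: 2A = Σ (x_i·y_{i+1} − x_{i+1}·y_i), indices taken mod 4.
Σ = (52) + (6) + (-3) + (-34) = 21
Area = |Σ|/2 = 10.5.
Net area = 54.5 − 10.5 = 44.

44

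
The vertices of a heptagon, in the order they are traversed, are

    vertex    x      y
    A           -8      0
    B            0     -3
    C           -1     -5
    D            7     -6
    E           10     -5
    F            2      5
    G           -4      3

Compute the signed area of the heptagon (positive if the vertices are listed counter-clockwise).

98.5

Apply the surveyor's formula: 2A = Σ (x_i·y_{i+1} − x_{i+1}·y_i), indices taken mod 7.
Cross-terms: 24, -3, 41, 25, 60, 26, 24  ⇒  Σ = 197
Signed area = Σ/2 = 98.5 (positive ⇒ counter-clockwise traversal).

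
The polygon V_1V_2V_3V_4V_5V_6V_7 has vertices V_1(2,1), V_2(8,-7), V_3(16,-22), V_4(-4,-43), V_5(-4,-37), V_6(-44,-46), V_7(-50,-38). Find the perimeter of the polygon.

178

|V_1V_2| = √((6)² + (-8)²) = √100 = 10
|V_2V_3| = √((8)² + (-15)²) = √289 = 17
|V_3V_4| = √((-20)² + (-21)²) = √841 = 29
|V_4V_5| = √((0)² + (6)²) = √36 = 6
|V_5V_6| = √((-40)² + (-9)²) = √1681 = 41
|V_6V_7| = √((-6)² + (8)²) = √100 = 10
|V_7V_1| = √((52)² + (39)²) = √4225 = 65
Perimeter = 10 + 17 + 29 + 6 + 41 + 10 + 65 = 178.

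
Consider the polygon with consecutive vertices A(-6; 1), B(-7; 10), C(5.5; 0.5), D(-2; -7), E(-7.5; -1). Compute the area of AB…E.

A→B: (-6)(10) − (-7)(1) = -53
B→C: (-7)(0.5) − (5.5)(10) = -58.5
C→D: (5.5)(-7) − (-2)(0.5) = -37.5
D→E: (-2)(-1) − (-7.5)(-7) = -50.5
E→A: (-7.5)(1) − (-6)(-1) = -13.5
Σ = -213
Area = |Σ|/2 = 106.5.

106.5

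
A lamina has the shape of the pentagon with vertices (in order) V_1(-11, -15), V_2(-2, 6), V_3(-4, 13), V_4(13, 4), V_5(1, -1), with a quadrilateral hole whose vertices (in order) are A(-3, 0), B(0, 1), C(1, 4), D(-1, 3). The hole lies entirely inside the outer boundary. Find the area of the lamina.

Outer boundary:
Cross-terms: -96, -2, -185, -17, -26  ⇒  Σ = -326
Area = |Σ|/2 = 163.
Hole:
Apply the shoelace formula: 2A = Σ (x_i·y_{i+1} − x_{i+1}·y_i), indices taken mod 4.
Σ = (-3) + (-1) + (7) + (9) = 12
Area = |Σ|/2 = 6.
Net area = 163 − 6 = 157.

157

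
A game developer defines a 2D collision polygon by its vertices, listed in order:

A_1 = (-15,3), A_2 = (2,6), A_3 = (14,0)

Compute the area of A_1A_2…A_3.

Apply the shoelace formula: 2A = Σ (x_i·y_{i+1} − x_{i+1}·y_i), indices taken mod 3.
Σ = (-96) + (-84) + (42) = -138
Area = |Σ|/2 = 69.

69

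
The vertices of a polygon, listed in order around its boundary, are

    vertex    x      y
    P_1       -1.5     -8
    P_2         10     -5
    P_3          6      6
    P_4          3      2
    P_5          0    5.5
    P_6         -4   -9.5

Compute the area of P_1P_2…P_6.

113.875

Cross-terms: 87.5, 90, -6, 16.5, 22, 17.75  ⇒  Σ = 227.75
Area = |Σ|/2 = 113.875.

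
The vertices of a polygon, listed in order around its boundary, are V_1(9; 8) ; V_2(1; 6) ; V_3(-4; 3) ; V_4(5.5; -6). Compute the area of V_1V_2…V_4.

89.25

Σ = (46) + (27) + (7.5) + (98) = 178.5
Area = |Σ|/2 = 89.25.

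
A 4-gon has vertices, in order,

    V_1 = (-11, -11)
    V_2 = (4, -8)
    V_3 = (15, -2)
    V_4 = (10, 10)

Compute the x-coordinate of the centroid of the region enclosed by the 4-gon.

Apply the shoelace (surveyor's) formula. First the cross-terms c_i = x_i·y_{i+1} − x_{i+1}·y_i:
  132, 112, 170, 0  ⇒  2A = 414, A = 207.
Then Σ (x_i + x_{i+1})·c_i = 5454, so x̄ = 5454 / (6·207) = 101/23.

101/23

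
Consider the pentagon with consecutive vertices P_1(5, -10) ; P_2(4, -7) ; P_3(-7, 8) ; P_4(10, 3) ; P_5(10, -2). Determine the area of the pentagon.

126.5

Apply the shoelace formula: 2A = Σ (x_i·y_{i+1} − x_{i+1}·y_i), indices taken mod 5.
Σ = (5) + (-17) + (-101) + (-50) + (-90) = -253
Area = |Σ|/2 = 126.5.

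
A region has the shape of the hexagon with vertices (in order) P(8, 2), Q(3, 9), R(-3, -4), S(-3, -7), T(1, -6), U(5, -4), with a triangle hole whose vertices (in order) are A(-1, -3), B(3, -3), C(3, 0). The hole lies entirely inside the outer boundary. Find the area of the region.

85.5

Outer boundary:
Apply Gauss's area formula: 2A = Σ (x_i·y_{i+1} − x_{i+1}·y_i), indices taken mod 6.
Cross-terms: 66, 15, 9, 25, 26, 42  ⇒  Σ = 183
Area = |Σ|/2 = 91.5.
Hole:
Σ = (12) + (9) + (-9) = 12
Area = |Σ|/2 = 6.
Net area = 91.5 − 6 = 85.5.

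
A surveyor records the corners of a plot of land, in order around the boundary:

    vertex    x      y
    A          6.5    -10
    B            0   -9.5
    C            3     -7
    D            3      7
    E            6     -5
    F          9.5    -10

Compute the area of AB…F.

45.375

Apply the shoelace formula: 2A = Σ (x_i·y_{i+1} − x_{i+1}·y_i), indices taken mod 6.
A→B: (6.5)(-9.5) − (0)(-10) = -61.75
B→C: (0)(-7) − (3)(-9.5) = 28.5
C→D: (3)(7) − (3)(-7) = 42
D→E: (3)(-5) − (6)(7) = -57
E→F: (6)(-10) − (9.5)(-5) = -12.5
F→A: (9.5)(-10) − (6.5)(-10) = -30
Σ = -90.75
Area = |Σ|/2 = 45.375.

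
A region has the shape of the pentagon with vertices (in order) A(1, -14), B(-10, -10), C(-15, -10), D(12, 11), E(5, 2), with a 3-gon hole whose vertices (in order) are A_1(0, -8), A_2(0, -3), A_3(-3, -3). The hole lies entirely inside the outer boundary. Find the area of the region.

166.5

Outer boundary:
Apply the surveyor's formula: 2A = Σ (x_i·y_{i+1} − x_{i+1}·y_i), indices taken mod 5.
A→B: (1)(-10) − (-10)(-14) = -150
B→C: (-10)(-10) − (-15)(-10) = -50
C→D: (-15)(11) − (12)(-10) = -45
D→E: (12)(2) − (5)(11) = -31
E→A: (5)(-14) − (1)(2) = -72
Σ = -348
Area = |Σ|/2 = 174.
Hole:
Apply the shoelace (surveyor's) formula: 2A = Σ (x_i·y_{i+1} − x_{i+1}·y_i), indices taken mod 3.
A_1→A_2: (0)(-3) − (0)(-8) = 0
A_2→A_3: (0)(-3) − (-3)(-3) = -9
A_3→A_1: (-3)(-8) − (0)(-3) = 24
Σ = 15
Area = |Σ|/2 = 7.5.
Net area = 174 − 7.5 = 166.5.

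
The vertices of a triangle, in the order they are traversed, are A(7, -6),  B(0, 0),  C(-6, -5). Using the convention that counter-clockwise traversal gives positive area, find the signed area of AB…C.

Apply the shoelace formula: 2A = Σ (x_i·y_{i+1} − x_{i+1}·y_i), indices taken mod 3.
Σ = (0) + (0) + (71) = 71
Signed area = Σ/2 = 35.5 (positive ⇒ counter-clockwise traversal).

35.5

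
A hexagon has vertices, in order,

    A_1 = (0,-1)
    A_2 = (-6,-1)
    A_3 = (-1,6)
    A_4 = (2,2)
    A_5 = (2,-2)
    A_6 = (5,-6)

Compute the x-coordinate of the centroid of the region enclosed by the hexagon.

Apply the surveyor's formula. First the cross-terms c_i = x_i·y_{i+1} − x_{i+1}·y_i:
  -6, -37, -14, -8, -2, -5  ⇒  2A = -72, A = -36.
Then Σ (x_i + x_{i+1})·c_i = 210, so x̄ = 210 / (6·(-36)) = -35/36.

-35/36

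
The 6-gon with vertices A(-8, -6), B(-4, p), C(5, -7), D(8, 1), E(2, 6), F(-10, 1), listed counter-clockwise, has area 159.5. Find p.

The doubled signed area Σ (x_i y_{i+1} − x_{i+1} y_i) is linear in p.
With p=0 it equals 241; the coefficient of p is -13 (from the two edges through B).
So -13·p + 241 = 2·159.5 = 319 ⇒ p = -6.

-6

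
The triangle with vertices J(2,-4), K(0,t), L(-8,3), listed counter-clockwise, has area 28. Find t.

The doubled signed area Σ (x_i y_{i+1} − x_{i+1} y_i) is linear in t.
With t=0 it equals 26; the coefficient of t is 10 (from the two edges through K).
So 10·t + 26 = 2·28 = 56 ⇒ t = 3.

3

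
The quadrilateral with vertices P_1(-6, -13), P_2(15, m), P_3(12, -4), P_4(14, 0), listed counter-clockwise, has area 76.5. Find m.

-8

Write out the shoelace sum; only the two edges meeting at P_2 involve m:
2·Area = [((-6)·m − 15·(-13)) + (15·(-4) − 12·m)] + -126
       = -18·m + 9 = 153
⇒ m = -8.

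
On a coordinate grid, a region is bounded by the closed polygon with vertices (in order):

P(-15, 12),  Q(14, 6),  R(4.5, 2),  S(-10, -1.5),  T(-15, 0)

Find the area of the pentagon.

Σ = (-258) + (1) + (13.25) + (-22.5) + (-180) = -446.25
Area = |Σ|/2 = 223.125.

223.125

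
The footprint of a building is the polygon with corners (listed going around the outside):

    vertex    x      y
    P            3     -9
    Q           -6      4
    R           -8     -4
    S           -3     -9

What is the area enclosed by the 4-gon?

Apply the shoelace formula: 2A = Σ (x_i·y_{i+1} − x_{i+1}·y_i), indices taken mod 4.
P→Q: (3)(4) − (-6)(-9) = -42
Q→R: (-6)(-4) − (-8)(4) = 56
R→S: (-8)(-9) − (-3)(-4) = 60
S→P: (-3)(-9) − (3)(-9) = 54
Σ = 128
Area = |Σ|/2 = 64.

64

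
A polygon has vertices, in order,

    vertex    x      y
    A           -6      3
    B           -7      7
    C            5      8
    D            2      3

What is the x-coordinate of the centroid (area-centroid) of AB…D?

Apply the surveyor's formula. First the cross-terms c_i = x_i·y_{i+1} − x_{i+1}·y_i:
  -21, -91, -1, 24  ⇒  2A = -89, A = -44.5.
Then Σ (x_i + x_{i+1})·c_i = 352, so x̄ = 352 / (6·(-44.5)) = -352/267.

-352/267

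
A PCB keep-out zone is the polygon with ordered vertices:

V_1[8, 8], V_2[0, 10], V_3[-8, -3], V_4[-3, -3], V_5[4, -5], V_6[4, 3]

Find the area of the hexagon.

121

Cross-terms: 80, 80, 15, 27, 32, 8  ⇒  Σ = 242
Area = |Σ|/2 = 121.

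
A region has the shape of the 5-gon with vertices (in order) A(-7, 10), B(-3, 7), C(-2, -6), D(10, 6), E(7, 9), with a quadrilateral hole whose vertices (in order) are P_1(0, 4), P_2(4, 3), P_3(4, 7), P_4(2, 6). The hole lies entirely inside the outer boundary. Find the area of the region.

Outer boundary:
Σ = (-19) + (32) + (48) + (48) + (133) = 242
Area = |Σ|/2 = 121.
Hole:
P_1→P_2: (0)(3) − (4)(4) = -16
P_2→P_3: (4)(7) − (4)(3) = 16
P_3→P_4: (4)(6) − (2)(7) = 10
P_4→P_1: (2)(4) − (0)(6) = 8
Σ = 18
Area = |Σ|/2 = 9.
Net area = 121 − 9 = 112.

112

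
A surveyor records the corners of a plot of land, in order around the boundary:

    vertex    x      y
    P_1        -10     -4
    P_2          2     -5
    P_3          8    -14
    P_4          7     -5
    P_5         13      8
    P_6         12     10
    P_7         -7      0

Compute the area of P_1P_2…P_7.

Σ = (58) + (12) + (58) + (121) + (34) + (70) + (28) = 381
Area = |Σ|/2 = 190.5.

190.5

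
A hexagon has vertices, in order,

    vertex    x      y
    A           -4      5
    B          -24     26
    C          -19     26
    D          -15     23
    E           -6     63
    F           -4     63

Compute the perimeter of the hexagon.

140

|AB| = √((-20)² + (21)²) = √841 = 29
|BC| = √((5)² + (0)²) = √25 = 5
|CD| = √((4)² + (-3)²) = √25 = 5
|DE| = √((9)² + (40)²) = √1681 = 41
|EF| = √((2)² + (0)²) = √4 = 2
|FA| = √((0)² + (-58)²) = √3364 = 58
Perimeter = 29 + 5 + 5 + 41 + 2 + 58 = 140.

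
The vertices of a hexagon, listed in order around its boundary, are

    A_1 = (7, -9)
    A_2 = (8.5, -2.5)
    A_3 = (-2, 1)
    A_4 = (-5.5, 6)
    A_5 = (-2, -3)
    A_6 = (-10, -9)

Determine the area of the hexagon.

Σ = (59) + (3.5) + (-6.5) + (28.5) + (-12) + (153) = 225.5
Area = |Σ|/2 = 112.75.

112.75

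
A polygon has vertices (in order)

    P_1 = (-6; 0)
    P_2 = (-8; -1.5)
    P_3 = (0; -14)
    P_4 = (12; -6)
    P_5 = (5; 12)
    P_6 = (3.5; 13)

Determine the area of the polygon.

P_1→P_2: (-6)(-1.5) − (-8)(0) = 9
P_2→P_3: (-8)(-14) − (0)(-1.5) = 112
P_3→P_4: (0)(-6) − (12)(-14) = 168
P_4→P_5: (12)(12) − (5)(-6) = 174
P_5→P_6: (5)(13) − (3.5)(12) = 23
P_6→P_1: (3.5)(0) − (-6)(13) = 78
Σ = 564
Area = |Σ|/2 = 282.

282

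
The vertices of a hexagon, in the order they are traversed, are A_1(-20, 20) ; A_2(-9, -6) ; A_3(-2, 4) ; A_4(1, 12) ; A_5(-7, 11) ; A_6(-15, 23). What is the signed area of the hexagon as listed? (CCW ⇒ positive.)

241.5

Cross-terms: 300, -48, -28, 95, 4, 160  ⇒  Σ = 483
Signed area = Σ/2 = 241.5 (positive ⇒ counter-clockwise traversal).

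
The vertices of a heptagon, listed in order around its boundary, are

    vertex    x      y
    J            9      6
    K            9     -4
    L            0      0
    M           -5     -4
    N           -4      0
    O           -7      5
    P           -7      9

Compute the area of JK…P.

Apply Gauss's area formula: 2A = Σ (x_i·y_{i+1} − x_{i+1}·y_i), indices taken mod 7.
Σ = (-90) + (0) + (0) + (-16) + (-20) + (-28) + (-123) = -277
Area = |Σ|/2 = 138.5.

138.5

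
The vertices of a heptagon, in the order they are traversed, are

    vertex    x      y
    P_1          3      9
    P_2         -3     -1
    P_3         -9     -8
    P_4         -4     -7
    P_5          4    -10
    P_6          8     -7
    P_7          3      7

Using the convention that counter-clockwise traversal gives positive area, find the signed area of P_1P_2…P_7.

Σ = (24) + (15) + (31) + (68) + (52) + (77) + (6) = 273
Signed area = Σ/2 = 136.5 (positive ⇒ counter-clockwise traversal).

136.5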